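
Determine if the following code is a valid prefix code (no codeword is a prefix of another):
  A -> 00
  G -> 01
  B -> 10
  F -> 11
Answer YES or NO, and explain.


Checking each pair (does one codeword prefix another?):
  A='00' vs G='01': no prefix
  A='00' vs B='10': no prefix
  A='00' vs F='11': no prefix
  G='01' vs A='00': no prefix
  G='01' vs B='10': no prefix
  G='01' vs F='11': no prefix
  B='10' vs A='00': no prefix
  B='10' vs G='01': no prefix
  B='10' vs F='11': no prefix
  F='11' vs A='00': no prefix
  F='11' vs G='01': no prefix
  F='11' vs B='10': no prefix
No violation found over all pairs.

YES -- this is a valid prefix code. No codeword is a prefix of any other codeword.


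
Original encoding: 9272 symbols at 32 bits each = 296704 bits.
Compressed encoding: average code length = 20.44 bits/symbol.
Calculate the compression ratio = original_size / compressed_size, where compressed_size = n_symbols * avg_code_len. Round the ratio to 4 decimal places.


original_size = n_symbols * orig_bits = 9272 * 32 = 296704 bits
compressed_size = n_symbols * avg_code_len = 9272 * 20.44 = 189519.68 bits
ratio = original_size / compressed_size = 296704 / 189519.68 = 1.5656

Compression ratio = 1.5656


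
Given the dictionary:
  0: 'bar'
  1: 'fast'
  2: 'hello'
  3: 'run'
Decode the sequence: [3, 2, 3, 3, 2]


Look up each index in the dictionary:
  3 -> 'run'
  2 -> 'hello'
  3 -> 'run'
  3 -> 'run'
  2 -> 'hello'

Decoded: "run hello run run hello"


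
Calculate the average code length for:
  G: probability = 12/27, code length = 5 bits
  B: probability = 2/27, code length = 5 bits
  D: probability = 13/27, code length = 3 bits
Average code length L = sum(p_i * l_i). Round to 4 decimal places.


Weighted contributions p_i * l_i:
  G: (12/27) * 5 = 60/27
  B: (2/27) * 5 = 10/27
  D: (13/27) * 3 = 39/27
Sum = (60 + 10 + 39)/27 = 109/27

L = 109/27 = 4.0370 bits/symbol


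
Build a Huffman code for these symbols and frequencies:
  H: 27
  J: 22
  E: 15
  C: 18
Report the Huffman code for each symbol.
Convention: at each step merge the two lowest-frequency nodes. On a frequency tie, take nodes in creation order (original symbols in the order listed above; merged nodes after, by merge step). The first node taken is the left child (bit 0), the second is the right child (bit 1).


Huffman tree construction:
Step 1: Merge E(15) + C(18) = 33
Step 2: Merge J(22) + H(27) = 49
Step 3: Merge (E+C)(33) + (J+H)(49) = 82
Read each symbol's code off the tree from the root (left child = 0, right child = 1).

Codes:
  H: 11 (length 2)
  J: 10 (length 2)
  E: 00 (length 2)
  C: 01 (length 2)
Average code length: 164/82 = 2.0000 bits/symbol


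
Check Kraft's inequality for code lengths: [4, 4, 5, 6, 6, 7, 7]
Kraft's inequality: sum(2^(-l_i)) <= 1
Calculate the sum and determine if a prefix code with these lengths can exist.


Sum = 2^(-4) + 2^(-4) + 2^(-5) + 2^(-6) + 2^(-6) + 2^(-7) + 2^(-7)
    = 0.0625 + 0.0625 + 0.03125 + 0.015625 + 0.015625 + 0.0078125 + 0.0078125
    = 26/128 = 0.203125
Since 0.203125 <= 1, Kraft's inequality IS satisfied.
A prefix code with these lengths CAN exist.

Kraft sum = 0.203125. Satisfied.


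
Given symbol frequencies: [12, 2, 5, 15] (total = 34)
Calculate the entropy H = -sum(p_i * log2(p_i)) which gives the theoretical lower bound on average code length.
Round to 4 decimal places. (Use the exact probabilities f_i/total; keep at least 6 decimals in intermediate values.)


Per-symbol terms -p_i * log2(p_i) with p_i = f_i/34:
  p = 12/34 = 0.352941: log2(p) = -1.502500, -p*log2(p) = 0.530294
  p = 2/34 = 0.058824: log2(p) = -4.087463, -p*log2(p) = 0.240439
  p = 5/34 = 0.147059: log2(p) = -2.765535, -p*log2(p) = 0.406696
  p = 15/34 = 0.441176: log2(p) = -1.180572, -p*log2(p) = 0.520841
H = 0.530294 + 0.240439 + 0.406696 + 0.520841 = 1.698270

H = 1.6983 bits/symbol


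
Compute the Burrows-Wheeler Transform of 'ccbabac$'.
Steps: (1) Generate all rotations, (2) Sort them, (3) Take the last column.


Rotations (sorted):
  0: $ccbabac -> last char: c
  1: abac$ccb -> last char: b
  2: ac$ccbab -> last char: b
  3: babac$cc -> last char: c
  4: bac$ccba -> last char: a
  5: c$ccbaba -> last char: a
  6: cbabac$c -> last char: c
  7: ccbabac$ -> last char: $


BWT = cbbcaac$


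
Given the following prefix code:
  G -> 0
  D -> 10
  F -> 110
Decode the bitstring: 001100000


Decoding step by step:
Bits 0 -> G
Bits 0 -> G
Bits 110 -> F
Bits 0 -> G
Bits 0 -> G
Bits 0 -> G
Bits 0 -> G


Decoded message: GGFGGGG


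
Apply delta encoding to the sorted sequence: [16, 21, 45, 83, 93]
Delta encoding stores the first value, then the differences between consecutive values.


First value: 16
Deltas:
  21 - 16 = 5
  45 - 21 = 24
  83 - 45 = 38
  93 - 83 = 10


Delta encoded: [16, 5, 24, 38, 10]


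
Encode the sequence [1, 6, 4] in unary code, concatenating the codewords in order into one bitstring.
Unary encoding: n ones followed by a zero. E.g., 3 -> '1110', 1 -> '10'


Encode each number as n ones followed by a terminating 0:
  1 -> 10 (2 bits)
  6 -> 1111110 (7 bits)
  4 -> 11110 (5 bits)
Total length = 2 + 7 + 5 = 14 bits.

Unary([1, 6, 4]) = 10111111011110 (14 bits)


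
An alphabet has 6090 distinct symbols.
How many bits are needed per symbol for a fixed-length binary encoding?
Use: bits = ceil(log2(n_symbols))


log2(6090) = 12.5722
Bracket: 2^12 = 4096 < 6090 <= 2^13 = 8192
So ceil(log2(6090)) = 13

bits = ceil(log2(6090)) = ceil(12.5722) = 13 bits


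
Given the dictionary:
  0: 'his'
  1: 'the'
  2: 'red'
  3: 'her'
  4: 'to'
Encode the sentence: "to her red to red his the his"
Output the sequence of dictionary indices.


Look up each word in the dictionary:
  'to' -> 4
  'her' -> 3
  'red' -> 2
  'to' -> 4
  'red' -> 2
  'his' -> 0
  'the' -> 1
  'his' -> 0

Encoded: [4, 3, 2, 4, 2, 0, 1, 0]


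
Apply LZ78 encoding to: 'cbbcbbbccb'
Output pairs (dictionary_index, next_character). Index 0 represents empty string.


LZ78 encoding steps:
Dictionary: {0: ''}
Step 1: w='' (idx 0), next='c' -> output (0, 'c'), add 'c' as idx 1
Step 2: w='' (idx 0), next='b' -> output (0, 'b'), add 'b' as idx 2
Step 3: w='b' (idx 2), next='c' -> output (2, 'c'), add 'bc' as idx 3
Step 4: w='b' (idx 2), next='b' -> output (2, 'b'), add 'bb' as idx 4
Step 5: w='bc' (idx 3), next='c' -> output (3, 'c'), add 'bcc' as idx 5
Step 6: w='b' (idx 2), end of input -> output (2, '')


Encoded: [(0, 'c'), (0, 'b'), (2, 'c'), (2, 'b'), (3, 'c'), (2, '')]


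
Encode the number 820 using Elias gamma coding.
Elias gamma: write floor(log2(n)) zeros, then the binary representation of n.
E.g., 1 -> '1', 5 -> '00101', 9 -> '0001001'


num_bits = floor(log2(820)) + 1 = 10
leading_zeros = num_bits - 1 = 9
binary(820) = 1100110100

Elias gamma(820) = '000000000' + '1100110100' = 0000000001100110100 (19 bits)


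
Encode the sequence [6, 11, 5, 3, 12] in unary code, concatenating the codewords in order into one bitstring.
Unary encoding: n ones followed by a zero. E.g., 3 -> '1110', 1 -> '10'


Encode each number as n ones followed by a terminating 0:
  6 -> 1111110 (7 bits)
  11 -> 111111111110 (12 bits)
  5 -> 111110 (6 bits)
  3 -> 1110 (4 bits)
  12 -> 1111111111110 (13 bits)
Total length = 7 + 12 + 6 + 4 + 13 = 42 bits.

Unary([6, 11, 5, 3, 12]) = 111111011111111111011111011101111111111110 (42 bits)


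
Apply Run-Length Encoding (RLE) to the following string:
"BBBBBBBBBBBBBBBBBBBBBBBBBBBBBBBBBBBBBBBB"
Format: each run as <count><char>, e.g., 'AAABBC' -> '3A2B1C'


Scanning runs left to right:
  i=0: run of 'B' x 40 -> '40B'

RLE = 40B


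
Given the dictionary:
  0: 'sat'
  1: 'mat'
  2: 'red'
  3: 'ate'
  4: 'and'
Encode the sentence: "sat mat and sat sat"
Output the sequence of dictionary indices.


Look up each word in the dictionary:
  'sat' -> 0
  'mat' -> 1
  'and' -> 4
  'sat' -> 0
  'sat' -> 0

Encoded: [0, 1, 4, 0, 0]


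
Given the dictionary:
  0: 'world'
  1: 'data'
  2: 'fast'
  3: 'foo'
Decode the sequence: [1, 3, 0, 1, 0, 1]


Look up each index in the dictionary:
  1 -> 'data'
  3 -> 'foo'
  0 -> 'world'
  1 -> 'data'
  0 -> 'world'
  1 -> 'data'

Decoded: "data foo world data world data"


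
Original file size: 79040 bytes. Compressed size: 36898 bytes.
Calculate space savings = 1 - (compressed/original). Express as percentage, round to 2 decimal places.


ratio = compressed/original = 36898/79040 = 0.466827
savings = 1 - ratio = 1 - 0.466827 = 0.533173
as a percentage: 0.533173 * 100 = 53.32%

Space savings = 1 - 36898/79040 = 53.32%


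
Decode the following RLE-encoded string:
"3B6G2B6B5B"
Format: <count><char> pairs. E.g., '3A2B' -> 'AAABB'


Expanding each <count><char> pair:
  3B -> 'BBB'
  6G -> 'GGGGGG'
  2B -> 'BB'
  6B -> 'BBBBBB'
  5B -> 'BBBBB'

Decoded = BBBGGGGGGBBBBBBBBBBBBB


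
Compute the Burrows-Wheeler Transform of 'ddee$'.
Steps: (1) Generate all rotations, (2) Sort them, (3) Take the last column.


Rotations (sorted):
  0: $ddee -> last char: e
  1: ddee$ -> last char: $
  2: dee$d -> last char: d
  3: e$dde -> last char: e
  4: ee$dd -> last char: d


BWT = e$ded


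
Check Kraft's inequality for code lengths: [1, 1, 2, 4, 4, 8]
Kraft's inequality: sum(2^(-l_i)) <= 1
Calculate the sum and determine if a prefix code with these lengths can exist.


Sum = 2^(-1) + 2^(-1) + 2^(-2) + 2^(-4) + 2^(-4) + 2^(-8)
    = 0.5 + 0.5 + 0.25 + 0.0625 + 0.0625 + 0.00390625
    = 353/256 = 1.37890625
Since 1.37890625 > 1, Kraft's inequality is NOT satisfied.
A prefix code with these lengths CANNOT exist.

Kraft sum = 1.37890625. Not satisfied.


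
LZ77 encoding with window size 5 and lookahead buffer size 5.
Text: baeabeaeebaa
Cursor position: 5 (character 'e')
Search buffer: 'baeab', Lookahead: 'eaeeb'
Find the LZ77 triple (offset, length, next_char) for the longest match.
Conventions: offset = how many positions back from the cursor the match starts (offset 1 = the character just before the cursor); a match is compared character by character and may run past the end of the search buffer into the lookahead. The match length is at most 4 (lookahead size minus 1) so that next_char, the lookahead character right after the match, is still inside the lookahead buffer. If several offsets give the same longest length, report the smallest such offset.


Try each offset into the search buffer:
  offset=1 (pos 4, char 'b'): match length 0
  offset=2 (pos 3, char 'a'): match length 0
  offset=3 (pos 2, char 'e'): match length 2
  offset=4 (pos 1, char 'a'): match length 0
  offset=5 (pos 0, char 'b'): match length 0
Longest match has length 2 at offset 3.
next_char = character at position 5 + 2 = 7 -> 'e'

Best match: offset=3, length=2 (matching 'ea' starting at position 2)
LZ77 triple: (3, 2, 'e')


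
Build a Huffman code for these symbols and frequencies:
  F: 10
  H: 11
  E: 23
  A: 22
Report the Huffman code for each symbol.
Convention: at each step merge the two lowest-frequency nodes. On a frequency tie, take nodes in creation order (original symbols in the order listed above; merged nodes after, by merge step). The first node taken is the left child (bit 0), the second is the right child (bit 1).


Huffman tree construction:
Step 1: Merge F(10) + H(11) = 21
Step 2: Merge (F+H)(21) + A(22) = 43
Step 3: Merge E(23) + ((F+H)+A)(43) = 66
Read each symbol's code off the tree from the root (left child = 0, right child = 1).

Codes:
  F: 100 (length 3)
  H: 101 (length 3)
  E: 0 (length 1)
  A: 11 (length 2)
Average code length: 130/66 = 1.9697 bits/symbol


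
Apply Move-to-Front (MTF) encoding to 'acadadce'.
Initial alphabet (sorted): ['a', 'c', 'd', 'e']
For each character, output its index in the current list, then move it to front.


MTF encoding:
'a': index 0 in ['a', 'c', 'd', 'e'] -> ['a', 'c', 'd', 'e']
'c': index 1 in ['a', 'c', 'd', 'e'] -> ['c', 'a', 'd', 'e']
'a': index 1 in ['c', 'a', 'd', 'e'] -> ['a', 'c', 'd', 'e']
'd': index 2 in ['a', 'c', 'd', 'e'] -> ['d', 'a', 'c', 'e']
'a': index 1 in ['d', 'a', 'c', 'e'] -> ['a', 'd', 'c', 'e']
'd': index 1 in ['a', 'd', 'c', 'e'] -> ['d', 'a', 'c', 'e']
'c': index 2 in ['d', 'a', 'c', 'e'] -> ['c', 'd', 'a', 'e']
'e': index 3 in ['c', 'd', 'a', 'e'] -> ['e', 'c', 'd', 'a']


Output: [0, 1, 1, 2, 1, 1, 2, 3]


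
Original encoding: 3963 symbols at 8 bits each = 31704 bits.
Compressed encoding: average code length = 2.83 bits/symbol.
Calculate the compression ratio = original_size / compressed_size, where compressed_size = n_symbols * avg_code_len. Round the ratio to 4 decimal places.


original_size = n_symbols * orig_bits = 3963 * 8 = 31704 bits
compressed_size = n_symbols * avg_code_len = 3963 * 2.83 = 11215.29 bits
ratio = original_size / compressed_size = 31704 / 11215.29 = 2.8269

Compression ratio = 2.8269


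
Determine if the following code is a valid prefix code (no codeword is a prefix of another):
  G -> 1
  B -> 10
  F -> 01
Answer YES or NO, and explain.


Checking each pair (does one codeword prefix another?):
  G='1' vs B='10': prefix -- VIOLATION

NO -- this is NOT a valid prefix code. G (1) is a prefix of B (10).


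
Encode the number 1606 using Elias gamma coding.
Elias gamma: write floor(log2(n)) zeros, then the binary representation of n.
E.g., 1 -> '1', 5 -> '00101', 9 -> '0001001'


num_bits = floor(log2(1606)) + 1 = 11
leading_zeros = num_bits - 1 = 10
binary(1606) = 11001000110

Elias gamma(1606) = '0000000000' + '11001000110' = 000000000011001000110 (21 bits)


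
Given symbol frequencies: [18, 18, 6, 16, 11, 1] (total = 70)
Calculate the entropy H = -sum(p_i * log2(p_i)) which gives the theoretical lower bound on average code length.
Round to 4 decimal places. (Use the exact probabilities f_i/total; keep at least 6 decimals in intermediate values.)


Per-symbol terms -p_i * log2(p_i) with p_i = f_i/70:
  p = 18/70 = 0.257143: log2(p) = -1.959358, -p*log2(p) = 0.503835
  p = 18/70 = 0.257143: log2(p) = -1.959358, -p*log2(p) = 0.503835
  p = 6/70 = 0.085714: log2(p) = -3.544321, -p*log2(p) = 0.303799
  p = 16/70 = 0.228571: log2(p) = -2.129283, -p*log2(p) = 0.486693
  p = 11/70 = 0.157143: log2(p) = -2.669851, -p*log2(p) = 0.419548
  p = 1/70 = 0.014286: log2(p) = -6.129283, -p*log2(p) = 0.087561
H = 0.503835 + 0.503835 + 0.303799 + 0.486693 + 0.419548 + 0.087561 = 2.305271

H = 2.3053 bits/symbol


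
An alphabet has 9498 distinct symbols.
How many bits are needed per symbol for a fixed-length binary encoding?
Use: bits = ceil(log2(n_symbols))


log2(9498) = 13.2134
Bracket: 2^13 = 8192 < 9498 <= 2^14 = 16384
So ceil(log2(9498)) = 14

bits = ceil(log2(9498)) = ceil(13.2134) = 14 bits


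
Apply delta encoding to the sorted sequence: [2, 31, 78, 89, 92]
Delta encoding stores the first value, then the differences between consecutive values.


First value: 2
Deltas:
  31 - 2 = 29
  78 - 31 = 47
  89 - 78 = 11
  92 - 89 = 3


Delta encoded: [2, 29, 47, 11, 3]


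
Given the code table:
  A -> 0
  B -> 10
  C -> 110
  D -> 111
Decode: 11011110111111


Decoding:
110 -> C
111 -> D
10 -> B
111 -> D
111 -> D


Result: CDBDD


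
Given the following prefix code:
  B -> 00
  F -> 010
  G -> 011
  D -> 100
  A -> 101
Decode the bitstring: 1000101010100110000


Decoding step by step:
Bits 100 -> D
Bits 010 -> F
Bits 101 -> A
Bits 010 -> F
Bits 011 -> G
Bits 00 -> B
Bits 00 -> B


Decoded message: DFAFGBB


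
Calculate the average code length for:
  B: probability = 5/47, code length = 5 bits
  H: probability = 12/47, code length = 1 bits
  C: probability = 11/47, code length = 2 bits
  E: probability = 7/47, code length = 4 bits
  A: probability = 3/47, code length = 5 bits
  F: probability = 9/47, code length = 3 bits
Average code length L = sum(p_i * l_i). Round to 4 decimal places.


Weighted contributions p_i * l_i:
  B: (5/47) * 5 = 25/47
  H: (12/47) * 1 = 12/47
  C: (11/47) * 2 = 22/47
  E: (7/47) * 4 = 28/47
  A: (3/47) * 5 = 15/47
  F: (9/47) * 3 = 27/47
Sum = (25 + 12 + 22 + 28 + 15 + 27)/47 = 129/47

L = 129/47 = 2.7447 bits/symbol


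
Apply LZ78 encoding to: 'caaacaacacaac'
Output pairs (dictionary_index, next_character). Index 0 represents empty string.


LZ78 encoding steps:
Dictionary: {0: ''}
Step 1: w='' (idx 0), next='c' -> output (0, 'c'), add 'c' as idx 1
Step 2: w='' (idx 0), next='a' -> output (0, 'a'), add 'a' as idx 2
Step 3: w='a' (idx 2), next='a' -> output (2, 'a'), add 'aa' as idx 3
Step 4: w='c' (idx 1), next='a' -> output (1, 'a'), add 'ca' as idx 4
Step 5: w='a' (idx 2), next='c' -> output (2, 'c'), add 'ac' as idx 5
Step 6: w='ac' (idx 5), next='a' -> output (5, 'a'), add 'aca' as idx 6
Step 7: w='ac' (idx 5), end of input -> output (5, '')


Encoded: [(0, 'c'), (0, 'a'), (2, 'a'), (1, 'a'), (2, 'c'), (5, 'a'), (5, '')]


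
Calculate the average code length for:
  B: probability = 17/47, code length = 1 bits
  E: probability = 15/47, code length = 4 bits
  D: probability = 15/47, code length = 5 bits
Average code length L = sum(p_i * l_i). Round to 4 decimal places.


Weighted contributions p_i * l_i:
  B: (17/47) * 1 = 17/47
  E: (15/47) * 4 = 60/47
  D: (15/47) * 5 = 75/47
Sum = (17 + 60 + 75)/47 = 152/47

L = 152/47 = 3.2340 bits/symbol


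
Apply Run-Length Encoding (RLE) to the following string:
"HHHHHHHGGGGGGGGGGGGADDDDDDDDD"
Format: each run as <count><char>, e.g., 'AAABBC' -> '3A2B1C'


Scanning runs left to right:
  i=0: run of 'H' x 7 -> '7H'
  i=7: run of 'G' x 12 -> '12G'
  i=19: run of 'A' x 1 -> '1A'
  i=20: run of 'D' x 9 -> '9D'

RLE = 7H12G1A9D


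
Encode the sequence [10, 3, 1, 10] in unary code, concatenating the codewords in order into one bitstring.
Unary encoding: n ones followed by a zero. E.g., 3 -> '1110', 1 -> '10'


Encode each number as n ones followed by a terminating 0:
  10 -> 11111111110 (11 bits)
  3 -> 1110 (4 bits)
  1 -> 10 (2 bits)
  10 -> 11111111110 (11 bits)
Total length = 11 + 4 + 2 + 11 = 28 bits.

Unary([10, 3, 1, 10]) = 1111111111011101011111111110 (28 bits)


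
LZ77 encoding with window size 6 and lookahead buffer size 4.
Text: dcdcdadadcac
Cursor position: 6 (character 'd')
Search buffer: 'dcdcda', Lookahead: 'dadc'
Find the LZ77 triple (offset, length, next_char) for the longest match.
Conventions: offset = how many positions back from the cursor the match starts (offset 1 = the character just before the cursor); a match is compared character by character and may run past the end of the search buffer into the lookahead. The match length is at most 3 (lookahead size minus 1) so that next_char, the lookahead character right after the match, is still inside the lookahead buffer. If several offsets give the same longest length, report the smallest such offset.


Try each offset into the search buffer:
  offset=1 (pos 5, char 'a'): match length 0
  offset=2 (pos 4, char 'd'): match length 3
  offset=3 (pos 3, char 'c'): match length 0
  offset=4 (pos 2, char 'd'): match length 1
  offset=5 (pos 1, char 'c'): match length 0
  offset=6 (pos 0, char 'd'): match length 1
Longest match has length 3 at offset 2.
next_char = character at position 6 + 3 = 9 -> 'c'

Best match: offset=2, length=3 (matching 'dad' starting at position 4)
LZ77 triple: (2, 3, 'c')


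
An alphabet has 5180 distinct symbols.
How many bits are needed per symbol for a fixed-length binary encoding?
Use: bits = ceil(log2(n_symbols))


log2(5180) = 12.3387
Bracket: 2^12 = 4096 < 5180 <= 2^13 = 8192
So ceil(log2(5180)) = 13

bits = ceil(log2(5180)) = ceil(12.3387) = 13 bits


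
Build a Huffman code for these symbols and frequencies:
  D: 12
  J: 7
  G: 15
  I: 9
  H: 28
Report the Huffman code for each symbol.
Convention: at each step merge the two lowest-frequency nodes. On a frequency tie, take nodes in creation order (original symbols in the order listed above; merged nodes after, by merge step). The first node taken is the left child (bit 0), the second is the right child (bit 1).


Huffman tree construction:
Step 1: Merge J(7) + I(9) = 16
Step 2: Merge D(12) + G(15) = 27
Step 3: Merge (J+I)(16) + (D+G)(27) = 43
Step 4: Merge H(28) + ((J+I)+(D+G))(43) = 71
Read each symbol's code off the tree from the root (left child = 0, right child = 1).

Codes:
  D: 110 (length 3)
  J: 100 (length 3)
  G: 111 (length 3)
  I: 101 (length 3)
  H: 0 (length 1)
Average code length: 157/71 = 2.2113 bits/symbol


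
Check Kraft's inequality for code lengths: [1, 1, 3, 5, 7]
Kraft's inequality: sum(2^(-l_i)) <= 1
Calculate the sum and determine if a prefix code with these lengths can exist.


Sum = 2^(-1) + 2^(-1) + 2^(-3) + 2^(-5) + 2^(-7)
    = 0.5 + 0.5 + 0.125 + 0.03125 + 0.0078125
    = 149/128 = 1.1640625
Since 1.1640625 > 1, Kraft's inequality is NOT satisfied.
A prefix code with these lengths CANNOT exist.

Kraft sum = 1.1640625. Not satisfied.


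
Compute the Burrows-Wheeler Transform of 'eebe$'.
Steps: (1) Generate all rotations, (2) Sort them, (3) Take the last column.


Rotations (sorted):
  0: $eebe -> last char: e
  1: be$ee -> last char: e
  2: e$eeb -> last char: b
  3: ebe$e -> last char: e
  4: eebe$ -> last char: $


BWT = eebe$


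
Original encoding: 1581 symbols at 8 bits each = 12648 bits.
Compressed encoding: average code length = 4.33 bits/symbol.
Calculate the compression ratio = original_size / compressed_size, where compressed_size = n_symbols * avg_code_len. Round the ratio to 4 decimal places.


original_size = n_symbols * orig_bits = 1581 * 8 = 12648 bits
compressed_size = n_symbols * avg_code_len = 1581 * 4.33 = 6845.73 bits
ratio = original_size / compressed_size = 12648 / 6845.73 = 1.8476

Compression ratio = 1.8476


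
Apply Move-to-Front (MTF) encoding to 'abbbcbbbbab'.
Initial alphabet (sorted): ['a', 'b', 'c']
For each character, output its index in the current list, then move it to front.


MTF encoding:
'a': index 0 in ['a', 'b', 'c'] -> ['a', 'b', 'c']
'b': index 1 in ['a', 'b', 'c'] -> ['b', 'a', 'c']
'b': index 0 in ['b', 'a', 'c'] -> ['b', 'a', 'c']
'b': index 0 in ['b', 'a', 'c'] -> ['b', 'a', 'c']
'c': index 2 in ['b', 'a', 'c'] -> ['c', 'b', 'a']
'b': index 1 in ['c', 'b', 'a'] -> ['b', 'c', 'a']
'b': index 0 in ['b', 'c', 'a'] -> ['b', 'c', 'a']
'b': index 0 in ['b', 'c', 'a'] -> ['b', 'c', 'a']
'b': index 0 in ['b', 'c', 'a'] -> ['b', 'c', 'a']
'a': index 2 in ['b', 'c', 'a'] -> ['a', 'b', 'c']
'b': index 1 in ['a', 'b', 'c'] -> ['b', 'a', 'c']


Output: [0, 1, 0, 0, 2, 1, 0, 0, 0, 2, 1]


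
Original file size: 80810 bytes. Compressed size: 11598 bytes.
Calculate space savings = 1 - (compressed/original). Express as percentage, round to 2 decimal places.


ratio = compressed/original = 11598/80810 = 0.143522
savings = 1 - ratio = 1 - 0.143522 = 0.856478
as a percentage: 0.856478 * 100 = 85.65%

Space savings = 1 - 11598/80810 = 85.65%


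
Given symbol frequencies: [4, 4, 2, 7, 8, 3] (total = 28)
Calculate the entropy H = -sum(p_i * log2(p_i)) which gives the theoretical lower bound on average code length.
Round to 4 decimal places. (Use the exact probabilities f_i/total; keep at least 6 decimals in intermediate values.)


Per-symbol terms -p_i * log2(p_i) with p_i = f_i/28:
  p = 4/28 = 0.142857: log2(p) = -2.807355, -p*log2(p) = 0.401051
  p = 4/28 = 0.142857: log2(p) = -2.807355, -p*log2(p) = 0.401051
  p = 2/28 = 0.071429: log2(p) = -3.807355, -p*log2(p) = 0.271954
  p = 7/28 = 0.250000: log2(p) = -2.000000, -p*log2(p) = 0.500000
  p = 8/28 = 0.285714: log2(p) = -1.807355, -p*log2(p) = 0.516387
  p = 3/28 = 0.107143: log2(p) = -3.222392, -p*log2(p) = 0.345256
H = 0.401051 + 0.401051 + 0.271954 + 0.500000 + 0.516387 + 0.345256 = 2.435699

H = 2.4357 bits/symbol


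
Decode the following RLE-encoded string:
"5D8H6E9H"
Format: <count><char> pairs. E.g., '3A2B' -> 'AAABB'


Expanding each <count><char> pair:
  5D -> 'DDDDD'
  8H -> 'HHHHHHHH'
  6E -> 'EEEEEE'
  9H -> 'HHHHHHHHH'

Decoded = DDDDDHHHHHHHHEEEEEEHHHHHHHHH


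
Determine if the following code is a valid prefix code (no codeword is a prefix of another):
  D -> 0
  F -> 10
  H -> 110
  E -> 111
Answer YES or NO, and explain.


Checking each pair (does one codeword prefix another?):
  D='0' vs F='10': no prefix
  D='0' vs H='110': no prefix
  D='0' vs E='111': no prefix
  F='10' vs D='0': no prefix
  F='10' vs H='110': no prefix
  F='10' vs E='111': no prefix
  H='110' vs D='0': no prefix
  H='110' vs F='10': no prefix
  H='110' vs E='111': no prefix
  E='111' vs D='0': no prefix
  E='111' vs F='10': no prefix
  E='111' vs H='110': no prefix
No violation found over all pairs.

YES -- this is a valid prefix code. No codeword is a prefix of any other codeword.


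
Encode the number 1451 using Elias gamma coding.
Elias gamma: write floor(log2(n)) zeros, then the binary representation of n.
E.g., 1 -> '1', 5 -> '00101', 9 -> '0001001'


num_bits = floor(log2(1451)) + 1 = 11
leading_zeros = num_bits - 1 = 10
binary(1451) = 10110101011

Elias gamma(1451) = '0000000000' + '10110101011' = 000000000010110101011 (21 bits)


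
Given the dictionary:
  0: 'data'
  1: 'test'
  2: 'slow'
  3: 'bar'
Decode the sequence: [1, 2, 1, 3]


Look up each index in the dictionary:
  1 -> 'test'
  2 -> 'slow'
  1 -> 'test'
  3 -> 'bar'

Decoded: "test slow test bar"


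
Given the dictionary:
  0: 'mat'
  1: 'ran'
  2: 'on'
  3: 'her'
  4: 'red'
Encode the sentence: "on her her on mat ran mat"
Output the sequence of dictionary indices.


Look up each word in the dictionary:
  'on' -> 2
  'her' -> 3
  'her' -> 3
  'on' -> 2
  'mat' -> 0
  'ran' -> 1
  'mat' -> 0

Encoded: [2, 3, 3, 2, 0, 1, 0]


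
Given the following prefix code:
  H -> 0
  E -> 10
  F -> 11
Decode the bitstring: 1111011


Decoding step by step:
Bits 11 -> F
Bits 11 -> F
Bits 0 -> H
Bits 11 -> F


Decoded message: FFHF


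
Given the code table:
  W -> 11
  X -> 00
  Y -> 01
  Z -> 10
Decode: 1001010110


Decoding:
10 -> Z
01 -> Y
01 -> Y
01 -> Y
10 -> Z


Result: ZYYYZ


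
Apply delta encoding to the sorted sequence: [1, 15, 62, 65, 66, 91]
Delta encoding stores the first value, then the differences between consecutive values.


First value: 1
Deltas:
  15 - 1 = 14
  62 - 15 = 47
  65 - 62 = 3
  66 - 65 = 1
  91 - 66 = 25


Delta encoded: [1, 14, 47, 3, 1, 25]


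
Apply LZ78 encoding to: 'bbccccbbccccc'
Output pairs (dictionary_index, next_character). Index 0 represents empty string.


LZ78 encoding steps:
Dictionary: {0: ''}
Step 1: w='' (idx 0), next='b' -> output (0, 'b'), add 'b' as idx 1
Step 2: w='b' (idx 1), next='c' -> output (1, 'c'), add 'bc' as idx 2
Step 3: w='' (idx 0), next='c' -> output (0, 'c'), add 'c' as idx 3
Step 4: w='c' (idx 3), next='c' -> output (3, 'c'), add 'cc' as idx 4
Step 5: w='b' (idx 1), next='b' -> output (1, 'b'), add 'bb' as idx 5
Step 6: w='cc' (idx 4), next='c' -> output (4, 'c'), add 'ccc' as idx 6
Step 7: w='cc' (idx 4), end of input -> output (4, '')


Encoded: [(0, 'b'), (1, 'c'), (0, 'c'), (3, 'c'), (1, 'b'), (4, 'c'), (4, '')]


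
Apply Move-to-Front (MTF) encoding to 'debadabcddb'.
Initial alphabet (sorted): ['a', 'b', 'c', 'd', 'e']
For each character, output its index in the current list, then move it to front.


MTF encoding:
'd': index 3 in ['a', 'b', 'c', 'd', 'e'] -> ['d', 'a', 'b', 'c', 'e']
'e': index 4 in ['d', 'a', 'b', 'c', 'e'] -> ['e', 'd', 'a', 'b', 'c']
'b': index 3 in ['e', 'd', 'a', 'b', 'c'] -> ['b', 'e', 'd', 'a', 'c']
'a': index 3 in ['b', 'e', 'd', 'a', 'c'] -> ['a', 'b', 'e', 'd', 'c']
'd': index 3 in ['a', 'b', 'e', 'd', 'c'] -> ['d', 'a', 'b', 'e', 'c']
'a': index 1 in ['d', 'a', 'b', 'e', 'c'] -> ['a', 'd', 'b', 'e', 'c']
'b': index 2 in ['a', 'd', 'b', 'e', 'c'] -> ['b', 'a', 'd', 'e', 'c']
'c': index 4 in ['b', 'a', 'd', 'e', 'c'] -> ['c', 'b', 'a', 'd', 'e']
'd': index 3 in ['c', 'b', 'a', 'd', 'e'] -> ['d', 'c', 'b', 'a', 'e']
'd': index 0 in ['d', 'c', 'b', 'a', 'e'] -> ['d', 'c', 'b', 'a', 'e']
'b': index 2 in ['d', 'c', 'b', 'a', 'e'] -> ['b', 'd', 'c', 'a', 'e']


Output: [3, 4, 3, 3, 3, 1, 2, 4, 3, 0, 2]


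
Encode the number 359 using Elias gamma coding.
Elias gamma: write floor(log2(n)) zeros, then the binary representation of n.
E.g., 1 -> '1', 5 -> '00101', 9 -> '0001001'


num_bits = floor(log2(359)) + 1 = 9
leading_zeros = num_bits - 1 = 8
binary(359) = 101100111

Elias gamma(359) = '00000000' + '101100111' = 00000000101100111 (17 bits)


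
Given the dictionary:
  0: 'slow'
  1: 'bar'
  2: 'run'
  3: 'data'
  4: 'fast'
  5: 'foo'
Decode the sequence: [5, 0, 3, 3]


Look up each index in the dictionary:
  5 -> 'foo'
  0 -> 'slow'
  3 -> 'data'
  3 -> 'data'

Decoded: "foo slow data data"


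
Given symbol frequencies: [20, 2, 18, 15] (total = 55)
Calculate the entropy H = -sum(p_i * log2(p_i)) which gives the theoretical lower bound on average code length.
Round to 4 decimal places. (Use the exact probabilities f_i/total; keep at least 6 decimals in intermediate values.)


Per-symbol terms -p_i * log2(p_i) with p_i = f_i/55:
  p = 20/55 = 0.363636: log2(p) = -1.459432, -p*log2(p) = 0.530702
  p = 2/55 = 0.036364: log2(p) = -4.781360, -p*log2(p) = 0.173868
  p = 18/55 = 0.327273: log2(p) = -1.611435, -p*log2(p) = 0.527379
  p = 15/55 = 0.272727: log2(p) = -1.874469, -p*log2(p) = 0.511219
H = 0.530702 + 0.173868 + 0.527379 + 0.511219 = 1.743168

H = 1.7432 bits/symbol


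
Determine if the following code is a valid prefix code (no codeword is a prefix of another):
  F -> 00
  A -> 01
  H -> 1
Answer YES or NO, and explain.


Checking each pair (does one codeword prefix another?):
  F='00' vs A='01': no prefix
  F='00' vs H='1': no prefix
  A='01' vs F='00': no prefix
  A='01' vs H='1': no prefix
  H='1' vs F='00': no prefix
  H='1' vs A='01': no prefix
No violation found over all pairs.

YES -- this is a valid prefix code. No codeword is a prefix of any other codeword.


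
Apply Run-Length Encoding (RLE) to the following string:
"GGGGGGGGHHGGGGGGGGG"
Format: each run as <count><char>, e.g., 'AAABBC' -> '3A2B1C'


Scanning runs left to right:
  i=0: run of 'G' x 8 -> '8G'
  i=8: run of 'H' x 2 -> '2H'
  i=10: run of 'G' x 9 -> '9G'

RLE = 8G2H9G


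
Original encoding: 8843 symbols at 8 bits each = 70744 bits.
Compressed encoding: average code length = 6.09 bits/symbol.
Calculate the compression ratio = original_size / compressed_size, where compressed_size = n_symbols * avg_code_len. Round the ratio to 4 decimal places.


original_size = n_symbols * orig_bits = 8843 * 8 = 70744 bits
compressed_size = n_symbols * avg_code_len = 8843 * 6.09 = 53853.87 bits
ratio = original_size / compressed_size = 70744 / 53853.87 = 1.3136

Compression ratio = 1.3136


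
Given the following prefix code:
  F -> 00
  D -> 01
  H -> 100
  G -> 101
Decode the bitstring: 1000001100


Decoding step by step:
Bits 100 -> H
Bits 00 -> F
Bits 01 -> D
Bits 100 -> H


Decoded message: HFDH


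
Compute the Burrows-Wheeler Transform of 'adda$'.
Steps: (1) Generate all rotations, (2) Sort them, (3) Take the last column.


Rotations (sorted):
  0: $adda -> last char: a
  1: a$add -> last char: d
  2: adda$ -> last char: $
  3: da$ad -> last char: d
  4: dda$a -> last char: a


BWT = ad$da


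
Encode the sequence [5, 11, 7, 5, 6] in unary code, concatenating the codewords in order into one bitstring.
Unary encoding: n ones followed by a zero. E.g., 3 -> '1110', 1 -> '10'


Encode each number as n ones followed by a terminating 0:
  5 -> 111110 (6 bits)
  11 -> 111111111110 (12 bits)
  7 -> 11111110 (8 bits)
  5 -> 111110 (6 bits)
  6 -> 1111110 (7 bits)
Total length = 6 + 12 + 8 + 6 + 7 = 39 bits.

Unary([5, 11, 7, 5, 6]) = 111110111111111110111111101111101111110 (39 bits)


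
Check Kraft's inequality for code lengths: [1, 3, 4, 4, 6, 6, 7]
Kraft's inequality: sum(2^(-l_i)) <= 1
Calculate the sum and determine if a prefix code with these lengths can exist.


Sum = 2^(-1) + 2^(-3) + 2^(-4) + 2^(-4) + 2^(-6) + 2^(-6) + 2^(-7)
    = 0.5 + 0.125 + 0.0625 + 0.0625 + 0.015625 + 0.015625 + 0.0078125
    = 101/128 = 0.7890625
Since 0.7890625 <= 1, Kraft's inequality IS satisfied.
A prefix code with these lengths CAN exist.

Kraft sum = 0.7890625. Satisfied.


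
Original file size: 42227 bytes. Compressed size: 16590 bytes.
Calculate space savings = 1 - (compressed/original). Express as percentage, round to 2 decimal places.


ratio = compressed/original = 16590/42227 = 0.392877
savings = 1 - ratio = 1 - 0.392877 = 0.607123
as a percentage: 0.607123 * 100 = 60.71%

Space savings = 1 - 16590/42227 = 60.71%


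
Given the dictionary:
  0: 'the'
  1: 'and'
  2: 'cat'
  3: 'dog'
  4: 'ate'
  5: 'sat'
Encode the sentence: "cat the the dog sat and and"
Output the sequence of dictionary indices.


Look up each word in the dictionary:
  'cat' -> 2
  'the' -> 0
  'the' -> 0
  'dog' -> 3
  'sat' -> 5
  'and' -> 1
  'and' -> 1

Encoded: [2, 0, 0, 3, 5, 1, 1]


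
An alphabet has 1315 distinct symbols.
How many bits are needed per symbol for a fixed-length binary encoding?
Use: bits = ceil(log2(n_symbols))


log2(1315) = 10.3608
Bracket: 2^10 = 1024 < 1315 <= 2^11 = 2048
So ceil(log2(1315)) = 11

bits = ceil(log2(1315)) = ceil(10.3608) = 11 bits


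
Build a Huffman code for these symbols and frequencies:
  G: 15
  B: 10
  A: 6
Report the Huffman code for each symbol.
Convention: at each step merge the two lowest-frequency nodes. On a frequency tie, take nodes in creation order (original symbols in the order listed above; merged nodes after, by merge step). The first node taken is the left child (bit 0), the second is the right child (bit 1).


Huffman tree construction:
Step 1: Merge A(6) + B(10) = 16
Step 2: Merge G(15) + (A+B)(16) = 31
Read each symbol's code off the tree from the root (left child = 0, right child = 1).

Codes:
  G: 0 (length 1)
  B: 11 (length 2)
  A: 10 (length 2)
Average code length: 47/31 = 1.5161 bits/symbol


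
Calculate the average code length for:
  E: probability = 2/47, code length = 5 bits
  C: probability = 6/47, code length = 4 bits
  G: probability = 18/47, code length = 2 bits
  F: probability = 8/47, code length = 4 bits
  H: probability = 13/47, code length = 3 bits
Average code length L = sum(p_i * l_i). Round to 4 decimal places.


Weighted contributions p_i * l_i:
  E: (2/47) * 5 = 10/47
  C: (6/47) * 4 = 24/47
  G: (18/47) * 2 = 36/47
  F: (8/47) * 4 = 32/47
  H: (13/47) * 3 = 39/47
Sum = (10 + 24 + 36 + 32 + 39)/47 = 141/47

L = 141/47 = 3.0000 bits/symbol


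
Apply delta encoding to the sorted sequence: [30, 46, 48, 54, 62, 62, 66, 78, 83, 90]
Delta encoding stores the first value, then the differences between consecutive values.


First value: 30
Deltas:
  46 - 30 = 16
  48 - 46 = 2
  54 - 48 = 6
  62 - 54 = 8
  62 - 62 = 0
  66 - 62 = 4
  78 - 66 = 12
  83 - 78 = 5
  90 - 83 = 7


Delta encoded: [30, 16, 2, 6, 8, 0, 4, 12, 5, 7]


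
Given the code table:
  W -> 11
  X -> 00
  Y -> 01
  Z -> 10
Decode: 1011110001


Decoding:
10 -> Z
11 -> W
11 -> W
00 -> X
01 -> Y


Result: ZWWXY


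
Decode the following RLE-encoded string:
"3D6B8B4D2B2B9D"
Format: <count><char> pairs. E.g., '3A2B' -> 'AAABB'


Expanding each <count><char> pair:
  3D -> 'DDD'
  6B -> 'BBBBBB'
  8B -> 'BBBBBBBB'
  4D -> 'DDDD'
  2B -> 'BB'
  2B -> 'BB'
  9D -> 'DDDDDDDDD'

Decoded = DDDBBBBBBBBBBBBBBDDDDBBBBDDDDDDDDD


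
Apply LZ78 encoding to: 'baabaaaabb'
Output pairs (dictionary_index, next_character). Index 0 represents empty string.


LZ78 encoding steps:
Dictionary: {0: ''}
Step 1: w='' (idx 0), next='b' -> output (0, 'b'), add 'b' as idx 1
Step 2: w='' (idx 0), next='a' -> output (0, 'a'), add 'a' as idx 2
Step 3: w='a' (idx 2), next='b' -> output (2, 'b'), add 'ab' as idx 3
Step 4: w='a' (idx 2), next='a' -> output (2, 'a'), add 'aa' as idx 4
Step 5: w='aa' (idx 4), next='b' -> output (4, 'b'), add 'aab' as idx 5
Step 6: w='b' (idx 1), end of input -> output (1, '')


Encoded: [(0, 'b'), (0, 'a'), (2, 'b'), (2, 'a'), (4, 'b'), (1, '')]


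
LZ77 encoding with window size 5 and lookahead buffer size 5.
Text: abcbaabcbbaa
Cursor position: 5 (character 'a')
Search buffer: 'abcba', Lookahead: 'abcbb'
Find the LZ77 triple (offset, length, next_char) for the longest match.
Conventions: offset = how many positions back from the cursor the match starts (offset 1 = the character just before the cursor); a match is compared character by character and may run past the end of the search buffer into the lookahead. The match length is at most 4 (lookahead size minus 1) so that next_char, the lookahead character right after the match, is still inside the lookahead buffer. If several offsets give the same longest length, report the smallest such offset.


Try each offset into the search buffer:
  offset=1 (pos 4, char 'a'): match length 1
  offset=2 (pos 3, char 'b'): match length 0
  offset=3 (pos 2, char 'c'): match length 0
  offset=4 (pos 1, char 'b'): match length 0
  offset=5 (pos 0, char 'a'): match length 4
Longest match has length 4 at offset 5.
next_char = character at position 5 + 4 = 9 -> 'b'

Best match: offset=5, length=4 (matching 'abcb' starting at position 0)
LZ77 triple: (5, 4, 'b')


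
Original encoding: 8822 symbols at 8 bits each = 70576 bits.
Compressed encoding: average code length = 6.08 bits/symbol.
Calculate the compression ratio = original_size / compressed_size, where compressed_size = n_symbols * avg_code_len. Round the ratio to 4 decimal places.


original_size = n_symbols * orig_bits = 8822 * 8 = 70576 bits
compressed_size = n_symbols * avg_code_len = 8822 * 6.08 = 53637.76 bits
ratio = original_size / compressed_size = 70576 / 53637.76 = 1.3158

Compression ratio = 1.3158


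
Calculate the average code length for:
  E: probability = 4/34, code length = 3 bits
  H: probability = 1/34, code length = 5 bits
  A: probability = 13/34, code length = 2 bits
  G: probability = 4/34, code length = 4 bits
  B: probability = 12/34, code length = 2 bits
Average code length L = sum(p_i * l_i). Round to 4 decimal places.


Weighted contributions p_i * l_i:
  E: (4/34) * 3 = 12/34
  H: (1/34) * 5 = 5/34
  A: (13/34) * 2 = 26/34
  G: (4/34) * 4 = 16/34
  B: (12/34) * 2 = 24/34
Sum = (12 + 5 + 26 + 16 + 24)/34 = 83/34

L = 83/34 = 2.4412 bits/symbol


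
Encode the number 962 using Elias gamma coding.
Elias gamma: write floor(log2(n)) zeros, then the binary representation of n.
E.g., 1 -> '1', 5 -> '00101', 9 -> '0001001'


num_bits = floor(log2(962)) + 1 = 10
leading_zeros = num_bits - 1 = 9
binary(962) = 1111000010

Elias gamma(962) = '000000000' + '1111000010' = 0000000001111000010 (19 bits)


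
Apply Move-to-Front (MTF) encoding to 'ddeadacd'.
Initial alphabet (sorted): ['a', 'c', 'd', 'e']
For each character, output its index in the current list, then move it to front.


MTF encoding:
'd': index 2 in ['a', 'c', 'd', 'e'] -> ['d', 'a', 'c', 'e']
'd': index 0 in ['d', 'a', 'c', 'e'] -> ['d', 'a', 'c', 'e']
'e': index 3 in ['d', 'a', 'c', 'e'] -> ['e', 'd', 'a', 'c']
'a': index 2 in ['e', 'd', 'a', 'c'] -> ['a', 'e', 'd', 'c']
'd': index 2 in ['a', 'e', 'd', 'c'] -> ['d', 'a', 'e', 'c']
'a': index 1 in ['d', 'a', 'e', 'c'] -> ['a', 'd', 'e', 'c']
'c': index 3 in ['a', 'd', 'e', 'c'] -> ['c', 'a', 'd', 'e']
'd': index 2 in ['c', 'a', 'd', 'e'] -> ['d', 'c', 'a', 'e']


Output: [2, 0, 3, 2, 2, 1, 3, 2]


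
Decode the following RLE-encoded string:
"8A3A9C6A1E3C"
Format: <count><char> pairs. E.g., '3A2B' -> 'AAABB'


Expanding each <count><char> pair:
  8A -> 'AAAAAAAA'
  3A -> 'AAA'
  9C -> 'CCCCCCCCC'
  6A -> 'AAAAAA'
  1E -> 'E'
  3C -> 'CCC'

Decoded = AAAAAAAAAAACCCCCCCCCAAAAAAECCC


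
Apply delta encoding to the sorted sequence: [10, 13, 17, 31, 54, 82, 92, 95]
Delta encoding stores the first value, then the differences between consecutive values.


First value: 10
Deltas:
  13 - 10 = 3
  17 - 13 = 4
  31 - 17 = 14
  54 - 31 = 23
  82 - 54 = 28
  92 - 82 = 10
  95 - 92 = 3


Delta encoded: [10, 3, 4, 14, 23, 28, 10, 3]


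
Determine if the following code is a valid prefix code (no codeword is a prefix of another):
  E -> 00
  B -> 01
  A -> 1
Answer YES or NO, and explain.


Checking each pair (does one codeword prefix another?):
  E='00' vs B='01': no prefix
  E='00' vs A='1': no prefix
  B='01' vs E='00': no prefix
  B='01' vs A='1': no prefix
  A='1' vs E='00': no prefix
  A='1' vs B='01': no prefix
No violation found over all pairs.

YES -- this is a valid prefix code. No codeword is a prefix of any other codeword.
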